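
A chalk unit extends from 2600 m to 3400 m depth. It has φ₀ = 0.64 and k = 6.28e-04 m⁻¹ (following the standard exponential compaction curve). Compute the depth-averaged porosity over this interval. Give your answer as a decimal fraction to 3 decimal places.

Working in km (1 km = 1000 m; k in km⁻¹ = k in m⁻¹ × 1000):
⟨φ⟩ = (1/(z₂−z₁)) ∫ φ₀ e^(−kz) dz = φ₀·(e^(−k·z₁) − e^(−k·z₂)) / (k·(z₂−z₁))
e^(−0.628×2.6) = 0.1954; e^(−0.628×3.4) = 0.1182
⟨φ⟩ = 0.64 × (0.1954 − 0.1182) / (0.628 × 0.8) = 0.64 × 0.1536 = 0.0983

0.098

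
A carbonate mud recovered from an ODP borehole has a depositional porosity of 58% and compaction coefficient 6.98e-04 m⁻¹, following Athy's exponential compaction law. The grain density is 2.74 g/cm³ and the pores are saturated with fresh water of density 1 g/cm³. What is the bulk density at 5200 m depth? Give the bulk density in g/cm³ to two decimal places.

2.71 g/cm³

Working in km (1 km = 1000 m; β in km⁻¹ = β in m⁻¹ × 1000):
Porosity at depth: φ = 0.58·exp(−0.698×5.2) = 0.58×0.0265 = 0.0154
Bulk density: ρ_b = (1−φ)ρ_g + φ·ρ_f = 0.9846×2.74 + 0.0154×1
       = 2.698 + 0.015 = 2.713 g/cm³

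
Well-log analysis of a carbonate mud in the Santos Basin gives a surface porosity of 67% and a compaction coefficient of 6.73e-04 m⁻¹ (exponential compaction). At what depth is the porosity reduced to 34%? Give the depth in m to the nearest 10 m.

Working in km (1 km = 1000 m; k in km⁻¹ = k in m⁻¹ × 1000):
Invert Athy's law: z = ln(φ₀/φ) / k
z = ln(0.67/0.34) / 0.673 = ln(1.971) / 0.673 = 0.6783 / 0.673 = 1.008 km

1010 m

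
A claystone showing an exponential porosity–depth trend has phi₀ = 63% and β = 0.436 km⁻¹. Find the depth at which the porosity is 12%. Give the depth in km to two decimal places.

3.80 km

Invert Athy's law: d = ln(phi₀/phi) / β
d = ln(0.63/0.12) / 0.436 = ln(5.25) / 0.436 = 1.6582 / 0.436 = 3.803 km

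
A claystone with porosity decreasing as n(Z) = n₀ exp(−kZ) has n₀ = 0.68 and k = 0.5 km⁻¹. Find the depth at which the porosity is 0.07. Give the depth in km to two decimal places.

Invert Athy's law: Z = ln(n₀/n) / k
Z = ln(0.68/0.07) / 0.5 = ln(9.714) / 0.5 = 2.2736 / 0.5 = 4.547 km

4.55 km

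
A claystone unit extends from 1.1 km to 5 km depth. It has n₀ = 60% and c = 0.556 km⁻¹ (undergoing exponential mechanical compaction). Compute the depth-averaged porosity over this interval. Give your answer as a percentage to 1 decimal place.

⟨n⟩ = (1/(Z₂−Z₁)) ∫ n₀ e^(−cZ) dZ = n₀·(e^(−c·Z₁) − e^(−c·Z₂)) / (c·(Z₂−Z₁))
e^(−0.556×1.1) = 0.5425; e^(−0.556×5) = 0.0620
⟨n⟩ = 0.6 × (0.5425 − 0.0620) / (0.556 × 3.9) = 0.6 × 0.2216 = 0.1329

13.3%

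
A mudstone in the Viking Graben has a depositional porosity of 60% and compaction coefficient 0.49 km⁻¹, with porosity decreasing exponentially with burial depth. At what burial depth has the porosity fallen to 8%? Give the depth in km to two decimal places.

4.11 km

Invert Athy's law: d = ln(n₀/n) / c
d = ln(0.6/0.08) / 0.49 = ln(7.5) / 0.49 = 2.0149 / 0.49 = 4.112 km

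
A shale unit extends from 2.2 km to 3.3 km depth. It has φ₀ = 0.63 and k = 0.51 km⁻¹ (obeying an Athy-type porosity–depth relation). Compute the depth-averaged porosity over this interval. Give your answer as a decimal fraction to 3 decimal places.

⟨φ⟩ = (1/(z₂−z₁)) ∫ φ₀ e^(−kz) dz = φ₀·(e^(−k·z₁) − e^(−k·z₂)) / (k·(z₂−z₁))
e^(−0.51×2.2) = 0.3256; e^(−0.51×3.3) = 0.1858
⟨φ⟩ = 0.63 × (0.3256 − 0.1858) / (0.51 × 1.1) = 0.63 × 0.2492 = 0.1570

0.157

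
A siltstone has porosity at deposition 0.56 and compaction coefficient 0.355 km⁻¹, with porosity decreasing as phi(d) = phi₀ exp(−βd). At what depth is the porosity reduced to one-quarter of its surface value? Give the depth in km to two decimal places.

phi/phi₀ = 1/4 ⇒ exp(−β·d) = 1/4 ⇒ d = ln(4) / β
d = 1.3863 / 0.355 = 3.905 km

3.91 km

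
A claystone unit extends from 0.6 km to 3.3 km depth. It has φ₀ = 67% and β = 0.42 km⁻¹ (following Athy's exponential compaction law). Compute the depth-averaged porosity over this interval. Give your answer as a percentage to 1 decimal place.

31.1%

⟨φ⟩ = (1/(d₂−d₁)) ∫ φ₀ e^(−βd) dd = φ₀·(e^(−β·d₁) − e^(−β·d₂)) / (β·(d₂−d₁))
e^(−0.42×0.6) = 0.7772; e^(−0.42×3.3) = 0.2501
⟨φ⟩ = 0.67 × (0.7772 − 0.2501) / (0.42 × 2.7) = 0.67 × 0.4649 = 0.3115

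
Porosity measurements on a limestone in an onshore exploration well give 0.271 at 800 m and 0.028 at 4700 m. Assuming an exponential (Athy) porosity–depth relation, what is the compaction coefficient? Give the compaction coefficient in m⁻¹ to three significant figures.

Working in km (1 km = 1000 m; k in km⁻¹ = k in m⁻¹ × 1000):
Athy: phi(z) = phi₀ e^(−kz) ⇒ phi₁/phi₂ = e^{k(z₂−z₁)} ⇒ k = ln(phi₁/phi₂)/(z₂−z₁)
k = ln(0.271/0.028) / (4.7 − 0.8) = ln(9.679) / 3.9 = 2.2699 / 3.9 = 0.582 km⁻¹

0.000582 m⁻¹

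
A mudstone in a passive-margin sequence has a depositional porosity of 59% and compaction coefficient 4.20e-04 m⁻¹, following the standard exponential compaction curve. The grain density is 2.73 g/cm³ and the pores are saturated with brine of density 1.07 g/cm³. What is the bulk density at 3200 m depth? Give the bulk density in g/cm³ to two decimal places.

2.47 g/cm³

Working in km (1 km = 1000 m; β in km⁻¹ = β in m⁻¹ × 1000):
Porosity at depth: n = 0.59·exp(−0.42×3.2) = 0.59×0.2608 = 0.1539
Bulk density: ρ_b = (1−n)ρ_g + n·ρ_f = 0.8461×2.73 + 0.1539×1.07
       = 2.310 + 0.165 = 2.475 g/cm³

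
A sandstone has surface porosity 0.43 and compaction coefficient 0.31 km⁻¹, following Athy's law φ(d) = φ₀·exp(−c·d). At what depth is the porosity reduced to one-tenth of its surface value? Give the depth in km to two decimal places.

φ/φ₀ = 1/10 ⇒ exp(−c·d) = 1/10 ⇒ d = ln(10) / c
d = 2.3026 / 0.31 = 7.428 km

7.43 km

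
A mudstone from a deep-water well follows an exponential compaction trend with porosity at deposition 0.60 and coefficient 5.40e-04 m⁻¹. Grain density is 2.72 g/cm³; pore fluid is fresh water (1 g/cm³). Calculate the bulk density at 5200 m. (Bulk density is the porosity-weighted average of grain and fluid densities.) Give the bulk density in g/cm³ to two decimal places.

Working in km (1 km = 1000 m; c in km⁻¹ = c in m⁻¹ × 1000):
Porosity at depth: n = 0.6·exp(−0.54×5.2) = 0.6×0.0603 = 0.0362
Bulk density: ρ_b = (1−n)ρ_g + n·ρ_f = 0.9638×2.72 + 0.0362×1
       = 2.622 + 0.036 = 2.658 g/cm³

2.66 g/cm³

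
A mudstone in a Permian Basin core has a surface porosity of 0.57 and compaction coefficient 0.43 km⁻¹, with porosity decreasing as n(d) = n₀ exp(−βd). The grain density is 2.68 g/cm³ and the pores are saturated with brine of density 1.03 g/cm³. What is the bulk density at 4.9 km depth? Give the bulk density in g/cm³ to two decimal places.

Porosity at depth: n = 0.57·exp(−0.43×4.9) = 0.57×0.1216 = 0.0693
Bulk density: ρ_b = (1−n)ρ_g + n·ρ_f = 0.9307×2.68 + 0.0693×1.03
       = 2.494 + 0.071 = 2.566 g/cm³

2.57 g/cm³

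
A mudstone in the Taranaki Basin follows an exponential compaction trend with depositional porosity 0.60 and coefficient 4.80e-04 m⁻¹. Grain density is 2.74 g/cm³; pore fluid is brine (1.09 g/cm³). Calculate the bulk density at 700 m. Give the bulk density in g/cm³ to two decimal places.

Working in km (1 km = 1000 m; c in km⁻¹ = c in m⁻¹ × 1000):
Porosity at depth: phi = 0.6·exp(−0.48×0.7) = 0.6×0.7146 = 0.4288
Bulk density: ρ_b = (1−phi)ρ_g + phi·ρ_f = 0.5712×2.74 + 0.4288×1.09
       = 1.565 + 0.467 = 2.033 g/cm³

2.03 g/cm³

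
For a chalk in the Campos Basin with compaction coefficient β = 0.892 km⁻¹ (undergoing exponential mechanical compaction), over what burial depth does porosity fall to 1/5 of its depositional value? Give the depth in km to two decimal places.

1.80 km

φ/φ₀ = 1/5 ⇒ exp(−β·d) = 1/5 ⇒ d = ln(5) / β
d = 1.6094 / 0.892 = 1.804 km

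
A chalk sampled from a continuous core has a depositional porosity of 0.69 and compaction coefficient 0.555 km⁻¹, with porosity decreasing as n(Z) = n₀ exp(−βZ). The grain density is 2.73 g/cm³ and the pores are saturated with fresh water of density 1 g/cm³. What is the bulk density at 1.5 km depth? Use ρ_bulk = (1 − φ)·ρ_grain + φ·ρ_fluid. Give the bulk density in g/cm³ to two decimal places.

Porosity at depth: n = 0.69·exp(−0.555×1.5) = 0.69×0.4350 = 0.3001
Bulk density: ρ_b = (1−n)ρ_g + n·ρ_f = 0.6999×2.73 + 0.3001×1
       = 1.911 + 0.300 = 2.211 g/cm³

2.21 g/cm³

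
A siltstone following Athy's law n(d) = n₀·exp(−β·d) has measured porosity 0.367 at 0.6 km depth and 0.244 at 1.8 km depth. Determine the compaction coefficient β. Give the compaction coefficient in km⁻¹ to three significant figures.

Athy: n(d) = n₀ e^(−βd) ⇒ n₁/n₂ = e^{β(d₂−d₁)} ⇒ β = ln(n₁/n₂)/(d₂−d₁)
β = ln(0.367/0.244) / (1.8 − 0.6) = ln(1.504) / 1.2 = 0.4082 / 1.2 = 0.3402 km⁻¹

0.340 km⁻¹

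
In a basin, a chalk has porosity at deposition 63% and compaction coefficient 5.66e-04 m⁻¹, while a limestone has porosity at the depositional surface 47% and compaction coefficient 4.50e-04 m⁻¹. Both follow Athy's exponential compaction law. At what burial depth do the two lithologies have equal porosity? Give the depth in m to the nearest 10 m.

2530 m

Working in km (1 km = 1000 m; β in km⁻¹ = β in m⁻¹ × 1000):
Set n₀ₐ e^(−βₐZ) = n₀ᵦ e^(−βᵦZ) ⇒ ln(n₀ₐ/n₀ᵦ) = (βₐ − βᵦ)·Z
Z = ln(0.63/0.47) / (0.566 − 0.45) = 0.2930 / 0.116 = 2.526 km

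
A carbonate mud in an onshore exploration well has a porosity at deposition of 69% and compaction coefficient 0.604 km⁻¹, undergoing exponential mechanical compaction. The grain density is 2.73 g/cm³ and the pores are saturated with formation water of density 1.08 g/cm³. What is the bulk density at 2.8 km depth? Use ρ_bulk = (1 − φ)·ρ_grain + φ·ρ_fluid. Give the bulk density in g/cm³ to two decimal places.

Porosity at depth: n = 0.69·exp(−0.604×2.8) = 0.69×0.1843 = 0.1272
Bulk density: ρ_b = (1−n)ρ_g + n·ρ_f = 0.8728×2.73 + 0.1272×1.08
       = 2.383 + 0.137 = 2.520 g/cm³

2.52 g/cm³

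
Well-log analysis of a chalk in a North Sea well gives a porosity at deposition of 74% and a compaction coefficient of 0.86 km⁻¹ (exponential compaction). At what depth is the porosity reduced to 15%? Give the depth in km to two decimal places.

Invert Athy's law: d = ln(phi₀/phi) / β
d = ln(0.74/0.15) / 0.86 = ln(4.933) / 0.86 = 1.5960 / 0.86 = 1.856 km

1.86 km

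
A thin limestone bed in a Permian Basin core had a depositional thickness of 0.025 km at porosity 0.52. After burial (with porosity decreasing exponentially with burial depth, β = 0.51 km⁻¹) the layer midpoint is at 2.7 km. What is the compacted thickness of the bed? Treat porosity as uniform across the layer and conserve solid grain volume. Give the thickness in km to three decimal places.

Porosity at 2.7 km: φ = 0.52·exp(−0.51×2.7) = 0.1312
Solid-volume conservation: h(1−φ) = h₀(1−φ₀) ⇒ h = h₀·(1−φ₀)/(1−φ)
h = 0.025 × (1 − 0.52)/(1 − 0.1312) = 0.025 × 0.5525 = 0.0138 km

0.014 km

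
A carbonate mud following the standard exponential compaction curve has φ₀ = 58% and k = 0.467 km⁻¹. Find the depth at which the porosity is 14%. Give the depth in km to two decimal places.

3.04 km

Invert Athy's law: d = ln(φ₀/φ) / k
d = ln(0.58/0.14) / 0.467 = ln(4.143) / 0.467 = 1.4214 / 0.467 = 3.044 km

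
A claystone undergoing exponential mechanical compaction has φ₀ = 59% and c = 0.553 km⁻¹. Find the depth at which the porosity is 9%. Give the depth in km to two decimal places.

3.40 km

Invert Athy's law: d = ln(φ₀/φ) / c
d = ln(0.59/0.09) / 0.553 = ln(6.556) / 0.553 = 1.8803 / 0.553 = 3.400 km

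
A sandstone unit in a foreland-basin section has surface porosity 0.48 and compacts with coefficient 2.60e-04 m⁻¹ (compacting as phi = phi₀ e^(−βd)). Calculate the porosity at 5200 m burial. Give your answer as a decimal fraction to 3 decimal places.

0.124

Working in km (1 km = 1000 m; β in km⁻¹ = β in m⁻¹ × 1000):
phi = phi₀·exp(−β·d) = 0.48 × exp(−0.26 × 5.2) = 0.48 × exp(−1.352)
  = 0.48 × 0.2587 = 0.1242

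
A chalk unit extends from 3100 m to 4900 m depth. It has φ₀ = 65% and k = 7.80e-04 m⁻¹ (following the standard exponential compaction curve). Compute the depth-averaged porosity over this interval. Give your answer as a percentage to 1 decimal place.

3.1%

Working in km (1 km = 1000 m; k in km⁻¹ = k in m⁻¹ × 1000):
⟨φ⟩ = (1/(Z₂−Z₁)) ∫ φ₀ e^(−kZ) dZ = φ₀·(e^(−k·Z₁) − e^(−k·Z₂)) / (k·(Z₂−Z₁))
e^(−0.78×3.1) = 0.0891; e^(−0.78×4.9) = 0.0219
⟨φ⟩ = 0.65 × (0.0891 − 0.0219) / (0.78 × 1.8) = 0.65 × 0.0479 = 0.0311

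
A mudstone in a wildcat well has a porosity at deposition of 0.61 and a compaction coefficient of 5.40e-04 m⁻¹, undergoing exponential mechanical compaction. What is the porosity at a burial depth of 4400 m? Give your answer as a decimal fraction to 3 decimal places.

Working in km (1 km = 1000 m; β in km⁻¹ = β in m⁻¹ × 1000):
φ = φ₀·exp(−β·z) = 0.61 × exp(−0.54 × 4.4) = 0.61 × exp(−2.376)
  = 0.61 × 0.0929 = 0.0567

0.057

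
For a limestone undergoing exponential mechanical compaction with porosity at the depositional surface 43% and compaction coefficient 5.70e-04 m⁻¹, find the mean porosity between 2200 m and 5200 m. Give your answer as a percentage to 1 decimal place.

Working in km (1 km = 1000 m; c in km⁻¹ = c in m⁻¹ × 1000):
⟨phi⟩ = (1/(z₂−z₁)) ∫ phi₀ e^(−cz) dz = phi₀·(e^(−c·z₁) − e^(−c·z₂)) / (c·(z₂−z₁))
e^(−0.57×2.2) = 0.2854; e^(−0.57×5.2) = 0.0516
⟨phi⟩ = 0.43 × (0.2854 − 0.0516) / (0.57 × 3) = 0.43 × 0.1367 = 0.0588

5.9%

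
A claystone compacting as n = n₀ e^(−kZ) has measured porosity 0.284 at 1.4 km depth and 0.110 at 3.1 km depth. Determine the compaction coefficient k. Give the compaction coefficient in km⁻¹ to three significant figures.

0.558 km⁻¹

Athy: n(Z) = n₀ e^(−kZ) ⇒ n₁/n₂ = e^{k(Z₂−Z₁)} ⇒ k = ln(n₁/n₂)/(Z₂−Z₁)
k = ln(0.284/0.11) / (3.1 − 1.4) = ln(2.582) / 1.7 = 0.9485 / 1.7 = 0.5579 km⁻¹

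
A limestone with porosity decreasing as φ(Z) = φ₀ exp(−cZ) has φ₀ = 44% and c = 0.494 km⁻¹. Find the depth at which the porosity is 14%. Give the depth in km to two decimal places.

2.32 km

Invert Athy's law: Z = ln(φ₀/φ) / c
Z = ln(0.44/0.14) / 0.494 = ln(3.143) / 0.494 = 1.1451 / 0.494 = 2.318 km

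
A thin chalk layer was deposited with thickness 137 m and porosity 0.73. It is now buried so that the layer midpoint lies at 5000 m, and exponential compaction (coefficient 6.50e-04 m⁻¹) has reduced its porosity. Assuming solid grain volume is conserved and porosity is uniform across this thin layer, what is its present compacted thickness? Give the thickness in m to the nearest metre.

38 m

Working in km (1 km = 1000 m; β in km⁻¹ = β in m⁻¹ × 1000):
Porosity at 5 km: n = 0.73·exp(−0.65×5) = 0.0283
Solid-volume conservation: h(1−n) = h₀(1−n₀) ⇒ h = h₀·(1−n₀)/(1−n)
h = 0.137 × (1 − 0.73)/(1 − 0.0283) = 0.137 × 0.2779 = 0.0381 km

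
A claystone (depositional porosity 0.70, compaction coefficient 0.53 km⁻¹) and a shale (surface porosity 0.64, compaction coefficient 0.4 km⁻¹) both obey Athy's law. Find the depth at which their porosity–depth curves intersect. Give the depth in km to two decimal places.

Set phi₀ₐ e^(−βₐz) = phi₀ᵦ e^(−βᵦz) ⇒ ln(phi₀ₐ/phi₀ᵦ) = (βₐ − βᵦ)·z
z = ln(0.7/0.64) / (0.53 − 0.4) = 0.0896 / 0.13 = 0.689 km

0.69 km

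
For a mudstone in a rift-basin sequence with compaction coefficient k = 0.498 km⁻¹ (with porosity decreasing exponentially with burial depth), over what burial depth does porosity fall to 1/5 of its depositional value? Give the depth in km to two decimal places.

phi/phi₀ = 1/5 ⇒ exp(−k·z) = 1/5 ⇒ z = ln(5) / k
z = 1.6094 / 0.498 = 3.232 km

3.23 km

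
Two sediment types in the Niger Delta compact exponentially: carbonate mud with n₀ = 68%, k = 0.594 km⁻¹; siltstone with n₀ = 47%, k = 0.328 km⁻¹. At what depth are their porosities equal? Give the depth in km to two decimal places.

Set n₀ₐ e^(−kₐZ) = n₀ᵦ e^(−kᵦZ) ⇒ ln(n₀ₐ/n₀ᵦ) = (kₐ − kᵦ)·Z
Z = ln(0.68/0.47) / (0.594 − 0.328) = 0.3694 / 0.266 = 1.389 km

1.39 km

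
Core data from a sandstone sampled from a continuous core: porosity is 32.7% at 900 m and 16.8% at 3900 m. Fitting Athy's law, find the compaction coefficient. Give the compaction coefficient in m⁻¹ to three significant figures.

Working in km (1 km = 1000 m; c in km⁻¹ = c in m⁻¹ × 1000):
Athy: n(d) = n₀ e^(−cd) ⇒ n₁/n₂ = e^{c(d₂−d₁)} ⇒ c = ln(n₁/n₂)/(d₂−d₁)
c = ln(0.327/0.168) / (3.9 − 0.9) = ln(1.946) / 3 = 0.6660 / 3 = 0.222 km⁻¹

0.000222 m⁻¹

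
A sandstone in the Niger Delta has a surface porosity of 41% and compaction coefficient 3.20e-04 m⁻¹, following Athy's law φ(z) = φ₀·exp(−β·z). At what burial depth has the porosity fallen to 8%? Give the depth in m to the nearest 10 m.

Working in km (1 km = 1000 m; β in km⁻¹ = β in m⁻¹ × 1000):
Invert Athy's law: z = ln(φ₀/φ) / β
z = ln(0.41/0.08) / 0.32 = ln(5.125) / 0.32 = 1.6341 / 0.32 = 5.107 km

5110 m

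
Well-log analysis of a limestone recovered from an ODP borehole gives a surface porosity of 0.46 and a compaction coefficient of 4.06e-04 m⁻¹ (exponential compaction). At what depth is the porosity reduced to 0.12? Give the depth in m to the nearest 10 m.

3310 m

Working in km (1 km = 1000 m; β in km⁻¹ = β in m⁻¹ × 1000):
Invert Athy's law: Z = ln(φ₀/φ) / β
Z = ln(0.46/0.12) / 0.406 = ln(3.833) / 0.406 = 1.3437 / 0.406 = 3.310 km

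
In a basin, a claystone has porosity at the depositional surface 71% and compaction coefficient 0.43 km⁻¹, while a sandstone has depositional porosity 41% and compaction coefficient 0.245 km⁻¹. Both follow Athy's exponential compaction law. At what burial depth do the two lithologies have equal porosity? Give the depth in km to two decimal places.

2.97 km

Set phi₀ₐ e^(−kₐd) = phi₀ᵦ e^(−kᵦd) ⇒ ln(phi₀ₐ/phi₀ᵦ) = (kₐ − kᵦ)·d
d = ln(0.71/0.41) / (0.43 − 0.245) = 0.5491 / 0.185 = 2.968 km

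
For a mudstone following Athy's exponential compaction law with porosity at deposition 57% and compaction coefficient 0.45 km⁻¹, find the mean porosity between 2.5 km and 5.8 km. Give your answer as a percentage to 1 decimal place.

9.6%

⟨n⟩ = (1/(d₂−d₁)) ∫ n₀ e^(−cd) dd = n₀·(e^(−c·d₁) − e^(−c·d₂)) / (c·(d₂−d₁))
e^(−0.45×2.5) = 0.3247; e^(−0.45×5.8) = 0.0735
⟨n⟩ = 0.57 × (0.3247 − 0.0735) / (0.45 × 3.3) = 0.57 × 0.1691 = 0.0964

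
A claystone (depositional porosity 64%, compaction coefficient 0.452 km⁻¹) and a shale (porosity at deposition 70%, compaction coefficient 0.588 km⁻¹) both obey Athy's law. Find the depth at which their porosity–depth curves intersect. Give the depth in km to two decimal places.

Set n₀ₐ e^(−kₐz) = n₀ᵦ e^(−kᵦz) ⇒ ln(n₀ₐ/n₀ᵦ) = (kₐ − kᵦ)·z
z = ln(0.64/0.7) / (0.452 − 0.588) = -0.0896 / -0.136 = 0.659 km

0.66 km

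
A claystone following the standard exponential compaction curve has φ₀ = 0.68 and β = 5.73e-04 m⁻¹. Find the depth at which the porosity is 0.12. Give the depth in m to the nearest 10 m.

Working in km (1 km = 1000 m; β in km⁻¹ = β in m⁻¹ × 1000):
Invert Athy's law: d = ln(φ₀/φ) / β
d = ln(0.68/0.12) / 0.573 = ln(5.667) / 0.573 = 1.7346 / 0.573 = 3.027 km

3030 m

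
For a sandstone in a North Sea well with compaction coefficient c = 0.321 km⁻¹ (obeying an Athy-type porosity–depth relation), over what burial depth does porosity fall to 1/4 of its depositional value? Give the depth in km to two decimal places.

φ/φ₀ = 1/4 ⇒ exp(−c·Z) = 1/4 ⇒ Z = ln(4) / c
Z = 1.3863 / 0.321 = 4.319 km

4.32 km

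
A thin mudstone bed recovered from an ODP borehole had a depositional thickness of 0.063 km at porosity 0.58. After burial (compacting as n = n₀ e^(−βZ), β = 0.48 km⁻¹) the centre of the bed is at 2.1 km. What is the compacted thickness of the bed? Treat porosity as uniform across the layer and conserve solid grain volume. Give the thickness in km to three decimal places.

0.034 km

Porosity at 2.1 km: n = 0.58·exp(−0.48×2.1) = 0.2117
Solid-volume conservation: h(1−n) = h₀(1−n₀) ⇒ h = h₀·(1−n₀)/(1−n)
h = 0.063 × (1 − 0.58)/(1 − 0.2117) = 0.063 × 0.5328 = 0.0336 km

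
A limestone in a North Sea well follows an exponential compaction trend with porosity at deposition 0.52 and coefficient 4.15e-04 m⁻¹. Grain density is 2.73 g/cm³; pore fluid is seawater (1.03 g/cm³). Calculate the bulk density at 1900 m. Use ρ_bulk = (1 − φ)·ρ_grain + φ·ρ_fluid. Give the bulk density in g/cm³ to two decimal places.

2.33 g/cm³

Working in km (1 km = 1000 m; c in km⁻¹ = c in m⁻¹ × 1000):
Porosity at depth: phi = 0.52·exp(−0.415×1.9) = 0.52×0.4545 = 0.2364
Bulk density: ρ_b = (1−phi)ρ_g + phi·ρ_f = 0.7636×2.73 + 0.2364×1.03
       = 2.085 + 0.243 = 2.328 g/cm³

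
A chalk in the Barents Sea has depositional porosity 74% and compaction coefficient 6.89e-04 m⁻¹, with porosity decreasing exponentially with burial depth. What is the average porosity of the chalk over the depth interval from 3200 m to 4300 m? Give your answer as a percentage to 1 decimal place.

Working in km (1 km = 1000 m; β in km⁻¹ = β in m⁻¹ × 1000):
⟨phi⟩ = (1/(d₂−d₁)) ∫ phi₀ e^(−βd) dd = phi₀·(e^(−β·d₁) − e^(−β·d₂)) / (β·(d₂−d₁))
e^(−0.689×3.2) = 0.1103; e^(−0.689×4.3) = 0.0517
⟨phi⟩ = 0.74 × (0.1103 − 0.0517) / (0.689 × 1.1) = 0.74 × 0.0773 = 0.0572

5.7%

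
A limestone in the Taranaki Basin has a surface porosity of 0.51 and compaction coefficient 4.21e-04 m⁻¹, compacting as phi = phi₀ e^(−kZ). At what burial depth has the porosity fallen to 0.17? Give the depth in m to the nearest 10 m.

Working in km (1 km = 1000 m; k in km⁻¹ = k in m⁻¹ × 1000):
Invert Athy's law: Z = ln(phi₀/phi) / k
Z = ln(0.51/0.17) / 0.421 = ln(3) / 0.421 = 1.0986 / 0.421 = 2.610 km

2610 m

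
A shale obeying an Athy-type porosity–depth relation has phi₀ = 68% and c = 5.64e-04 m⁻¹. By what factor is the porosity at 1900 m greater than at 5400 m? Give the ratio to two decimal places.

Working in km (1 km = 1000 m; c in km⁻¹ = c in m⁻¹ × 1000):
phi(Z₁)/phi(Z₂) = e^(−c·Z₁)/e^(−c·Z₂) = e^{c(Z₂−Z₁)}
= exp(0.564 × 3.5) = exp(1.974) = 7.1994

7.20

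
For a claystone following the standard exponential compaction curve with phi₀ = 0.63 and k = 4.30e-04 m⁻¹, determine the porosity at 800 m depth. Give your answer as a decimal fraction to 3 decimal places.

0.447

Working in km (1 km = 1000 m; k in km⁻¹ = k in m⁻¹ × 1000):
phi = phi₀·exp(−k·d) = 0.63 × exp(−0.43 × 0.8) = 0.63 × exp(−0.344)
  = 0.63 × 0.7089 = 0.4466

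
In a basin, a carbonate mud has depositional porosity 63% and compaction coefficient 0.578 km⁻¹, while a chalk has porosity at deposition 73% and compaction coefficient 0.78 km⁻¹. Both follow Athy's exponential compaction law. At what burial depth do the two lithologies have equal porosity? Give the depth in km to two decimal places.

Set φ₀ₐ e^(−kₐz) = φ₀ᵦ e^(−kᵦz) ⇒ ln(φ₀ₐ/φ₀ᵦ) = (kₐ − kᵦ)·z
z = ln(0.63/0.73) / (0.578 − 0.78) = -0.1473 / -0.202 = 0.729 km

0.73 km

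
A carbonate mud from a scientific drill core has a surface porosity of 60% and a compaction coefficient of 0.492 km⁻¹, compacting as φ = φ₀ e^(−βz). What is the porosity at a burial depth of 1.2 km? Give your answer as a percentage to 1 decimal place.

33.2%

φ = φ₀·exp(−β·z) = 0.6 × exp(−0.492 × 1.2) = 0.6 × exp(−0.5904)
  = 0.6 × 0.5541 = 0.3325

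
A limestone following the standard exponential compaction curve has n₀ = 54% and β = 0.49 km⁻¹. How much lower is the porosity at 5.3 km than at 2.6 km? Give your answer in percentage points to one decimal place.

n(2.6) = 0.54·e^(−0.49×2.6) = 0.1510
n(5.3) = 0.54·e^(−0.49×5.3) = 0.0402
Δn = 0.1510 − 0.0402 = 0.1108

11.1 percentage points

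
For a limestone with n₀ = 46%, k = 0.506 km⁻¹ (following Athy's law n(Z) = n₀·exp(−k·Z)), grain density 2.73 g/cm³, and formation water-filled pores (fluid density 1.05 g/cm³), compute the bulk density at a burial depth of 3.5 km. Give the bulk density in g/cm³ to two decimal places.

Porosity at depth: n = 0.46·exp(−0.506×3.5) = 0.46×0.1702 = 0.0783
Bulk density: ρ_b = (1−n)ρ_g + n·ρ_f = 0.9217×2.73 + 0.0783×1.05
       = 2.516 + 0.082 = 2.598 g/cm³

2.60 g/cm³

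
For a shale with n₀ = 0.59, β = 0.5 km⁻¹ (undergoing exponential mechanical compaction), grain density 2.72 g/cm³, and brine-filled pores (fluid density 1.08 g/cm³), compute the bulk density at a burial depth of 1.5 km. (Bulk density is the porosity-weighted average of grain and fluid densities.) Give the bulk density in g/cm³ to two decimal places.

2.26 g/cm³

Porosity at depth: n = 0.59·exp(−0.5×1.5) = 0.59×0.4724 = 0.2787
Bulk density: ρ_b = (1−n)ρ_g + n·ρ_f = 0.7213×2.72 + 0.2787×1.08
       = 1.962 + 0.301 = 2.263 g/cm³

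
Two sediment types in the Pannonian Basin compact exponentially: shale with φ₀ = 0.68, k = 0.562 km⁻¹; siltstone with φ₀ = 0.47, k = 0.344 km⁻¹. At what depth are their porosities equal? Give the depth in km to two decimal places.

1.69 km

Set φ₀ₐ e^(−kₐd) = φ₀ᵦ e^(−kᵦd) ⇒ ln(φ₀ₐ/φ₀ᵦ) = (kₐ − kᵦ)·d
d = ln(0.68/0.47) / (0.562 − 0.344) = 0.3694 / 0.218 = 1.694 km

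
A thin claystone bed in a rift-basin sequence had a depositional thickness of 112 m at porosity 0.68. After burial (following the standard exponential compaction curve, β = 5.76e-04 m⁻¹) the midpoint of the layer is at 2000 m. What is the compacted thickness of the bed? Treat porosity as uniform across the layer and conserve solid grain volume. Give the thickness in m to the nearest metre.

Working in km (1 km = 1000 m; β in km⁻¹ = β in m⁻¹ × 1000):
Porosity at 2 km: φ = 0.68·exp(−0.576×2) = 0.2149
Solid-volume conservation: h(1−φ) = h₀(1−φ₀) ⇒ h = h₀·(1−φ₀)/(1−φ)
h = 0.112 × (1 − 0.68)/(1 − 0.2149) = 0.112 × 0.4076 = 0.0456 km

46 m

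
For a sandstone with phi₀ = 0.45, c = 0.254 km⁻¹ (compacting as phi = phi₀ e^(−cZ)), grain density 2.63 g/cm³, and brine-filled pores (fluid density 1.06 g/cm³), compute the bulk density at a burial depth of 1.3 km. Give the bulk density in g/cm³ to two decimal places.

2.12 g/cm³

Porosity at depth: phi = 0.45·exp(−0.254×1.3) = 0.45×0.7188 = 0.3235
Bulk density: ρ_b = (1−phi)ρ_g + phi·ρ_f = 0.6765×2.63 + 0.3235×1.06
       = 1.779 + 0.343 = 2.122 g/cm³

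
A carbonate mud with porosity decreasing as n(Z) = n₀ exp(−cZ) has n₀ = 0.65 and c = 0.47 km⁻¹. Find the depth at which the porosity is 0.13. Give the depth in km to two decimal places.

3.42 km

Invert Athy's law: Z = ln(n₀/n) / c
Z = ln(0.65/0.13) / 0.47 = ln(5) / 0.47 = 1.6094 / 0.47 = 3.424 km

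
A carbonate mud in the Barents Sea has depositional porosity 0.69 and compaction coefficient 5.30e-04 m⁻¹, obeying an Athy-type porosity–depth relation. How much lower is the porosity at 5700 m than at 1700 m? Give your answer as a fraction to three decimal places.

0.247

Working in km (1 km = 1000 m; β in km⁻¹ = β in m⁻¹ × 1000):
phi(1.7) = 0.69·e^(−0.53×1.7) = 0.2803
phi(5.7) = 0.69·e^(−0.53×5.7) = 0.0336
Δphi = 0.2803 − 0.0336 = 0.2466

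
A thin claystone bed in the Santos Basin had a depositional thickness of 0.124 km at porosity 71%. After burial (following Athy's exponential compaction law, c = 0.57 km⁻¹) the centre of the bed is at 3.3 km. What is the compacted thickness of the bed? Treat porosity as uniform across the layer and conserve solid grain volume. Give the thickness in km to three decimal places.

Porosity at 3.3 km: n = 0.71·exp(−0.57×3.3) = 0.1082
Solid-volume conservation: h(1−n) = h₀(1−n₀) ⇒ h = h₀·(1−n₀)/(1−n)
h = 0.124 × (1 − 0.71)/(1 − 0.1082) = 0.124 × 0.3252 = 0.0403 km

0.040 km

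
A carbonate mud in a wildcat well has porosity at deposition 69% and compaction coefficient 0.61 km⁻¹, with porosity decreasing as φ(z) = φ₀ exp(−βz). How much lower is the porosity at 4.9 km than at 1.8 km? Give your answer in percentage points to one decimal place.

19.5 percentage points

φ(1.8) = 0.69·e^(−0.61×1.8) = 0.2301
φ(4.9) = 0.69·e^(−0.61×4.9) = 0.0347
Δφ = 0.2301 − 0.0347 = 0.1954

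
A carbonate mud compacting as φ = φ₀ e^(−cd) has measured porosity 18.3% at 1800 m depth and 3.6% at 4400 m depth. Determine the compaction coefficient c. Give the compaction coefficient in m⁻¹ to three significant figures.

Working in km (1 km = 1000 m; c in km⁻¹ = c in m⁻¹ × 1000):
Athy: φ(d) = φ₀ e^(−cd) ⇒ φ₁/φ₂ = e^{c(d₂−d₁)} ⇒ c = ln(φ₁/φ₂)/(d₂−d₁)
c = ln(0.183/0.036) / (4.4 − 1.8) = ln(5.083) / 2.6 = 1.6260 / 2.6 = 0.6254 km⁻¹

0.000625 m⁻¹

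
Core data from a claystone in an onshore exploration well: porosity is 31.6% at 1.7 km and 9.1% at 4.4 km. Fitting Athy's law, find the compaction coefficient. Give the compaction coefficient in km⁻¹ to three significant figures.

Athy: phi(d) = phi₀ e^(−kd) ⇒ phi₁/phi₂ = e^{k(d₂−d₁)} ⇒ k = ln(phi₁/phi₂)/(d₂−d₁)
k = ln(0.316/0.091) / (4.4 − 1.7) = ln(3.473) / 2.7 = 1.2449 / 2.7 = 0.4611 km⁻¹

0.461 km⁻¹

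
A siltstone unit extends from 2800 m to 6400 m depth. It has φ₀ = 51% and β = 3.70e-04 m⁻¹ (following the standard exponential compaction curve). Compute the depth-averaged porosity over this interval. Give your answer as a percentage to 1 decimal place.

Working in km (1 km = 1000 m; β in km⁻¹ = β in m⁻¹ × 1000):
⟨φ⟩ = (1/(z₂−z₁)) ∫ φ₀ e^(−βz) dz = φ₀·(e^(−β·z₁) − e^(−β·z₂)) / (β·(z₂−z₁))
e^(−0.37×2.8) = 0.3549; e^(−0.37×6.4) = 0.0937
⟨φ⟩ = 0.51 × (0.3549 − 0.0937) / (0.37 × 3.6) = 0.51 × 0.1961 = 0.1000

10.0%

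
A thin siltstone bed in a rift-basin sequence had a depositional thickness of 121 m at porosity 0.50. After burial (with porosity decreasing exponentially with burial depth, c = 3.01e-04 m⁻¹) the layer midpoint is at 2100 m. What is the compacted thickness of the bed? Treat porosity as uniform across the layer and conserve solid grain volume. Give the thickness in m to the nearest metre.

Working in km (1 km = 1000 m; c in km⁻¹ = c in m⁻¹ × 1000):
Porosity at 2.1 km: n = 0.5·exp(−0.301×2.1) = 0.2657
Solid-volume conservation: h(1−n) = h₀(1−n₀) ⇒ h = h₀·(1−n₀)/(1−n)
h = 0.121 × (1 − 0.5)/(1 − 0.2657) = 0.121 × 0.6810 = 0.0824 km

82 m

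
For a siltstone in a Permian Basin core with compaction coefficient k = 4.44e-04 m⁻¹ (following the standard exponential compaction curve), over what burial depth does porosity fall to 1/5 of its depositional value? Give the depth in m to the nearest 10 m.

Working in km (1 km = 1000 m; k in km⁻¹ = k in m⁻¹ × 1000):
φ/φ₀ = 1/5 ⇒ exp(−k·z) = 1/5 ⇒ z = ln(5) / k
z = 1.6094 / 0.444 = 3.625 km

3620 m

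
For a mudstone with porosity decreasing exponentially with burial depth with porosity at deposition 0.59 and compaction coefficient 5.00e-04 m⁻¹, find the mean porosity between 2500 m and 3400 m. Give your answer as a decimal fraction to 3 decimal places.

0.136

Working in km (1 km = 1000 m; β in km⁻¹ = β in m⁻¹ × 1000):
⟨φ⟩ = (1/(z₂−z₁)) ∫ φ₀ e^(−βz) dz = φ₀·(e^(−β·z₁) − e^(−β·z₂)) / (β·(z₂−z₁))
e^(−0.5×2.5) = 0.2865; e^(−0.5×3.4) = 0.1827
⟨φ⟩ = 0.59 × (0.2865 − 0.1827) / (0.5 × 0.9) = 0.59 × 0.2307 = 0.1361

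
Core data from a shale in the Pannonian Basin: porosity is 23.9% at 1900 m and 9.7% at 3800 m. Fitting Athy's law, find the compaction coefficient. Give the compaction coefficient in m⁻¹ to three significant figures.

Working in km (1 km = 1000 m; k in km⁻¹ = k in m⁻¹ × 1000):
Athy: φ(z) = φ₀ e^(−kz) ⇒ φ₁/φ₂ = e^{k(z₂−z₁)} ⇒ k = ln(φ₁/φ₂)/(z₂−z₁)
k = ln(0.239/0.097) / (3.8 − 1.9) = ln(2.464) / 1.9 = 0.9018 / 1.9 = 0.4746 km⁻¹

0.000475 m⁻¹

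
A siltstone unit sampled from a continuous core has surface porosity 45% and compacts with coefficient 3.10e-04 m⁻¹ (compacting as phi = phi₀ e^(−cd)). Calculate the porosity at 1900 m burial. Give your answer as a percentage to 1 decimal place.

Working in km (1 km = 1000 m; c in km⁻¹ = c in m⁻¹ × 1000):
phi = phi₀·exp(−c·d) = 0.45 × exp(−0.31 × 1.9) = 0.45 × exp(−0.589)
  = 0.45 × 0.5549 = 0.2497

25.0%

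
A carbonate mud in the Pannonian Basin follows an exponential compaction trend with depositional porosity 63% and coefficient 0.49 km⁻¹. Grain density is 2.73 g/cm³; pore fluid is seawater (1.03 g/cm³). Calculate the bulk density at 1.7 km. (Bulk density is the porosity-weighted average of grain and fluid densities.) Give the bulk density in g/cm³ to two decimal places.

Porosity at depth: phi = 0.63·exp(−0.49×1.7) = 0.63×0.4347 = 0.2739
Bulk density: ρ_b = (1−phi)ρ_g + phi·ρ_f = 0.7261×2.73 + 0.2739×1.03
       = 1.982 + 0.282 = 2.264 g/cm³

2.26 g/cm³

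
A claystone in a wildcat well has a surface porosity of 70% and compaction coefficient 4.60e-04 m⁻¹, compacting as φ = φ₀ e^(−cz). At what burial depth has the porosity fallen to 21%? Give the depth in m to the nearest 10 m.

2620 m

Working in km (1 km = 1000 m; c in km⁻¹ = c in m⁻¹ × 1000):
Invert Athy's law: z = ln(φ₀/φ) / c
z = ln(0.7/0.21) / 0.46 = ln(3.333) / 0.46 = 1.2040 / 0.46 = 2.617 km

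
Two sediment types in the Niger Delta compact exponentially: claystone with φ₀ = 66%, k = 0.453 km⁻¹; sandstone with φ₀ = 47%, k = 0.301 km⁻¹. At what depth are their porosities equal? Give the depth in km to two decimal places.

2.23 km

Set φ₀ₐ e^(−kₐZ) = φ₀ᵦ e^(−kᵦZ) ⇒ ln(φ₀ₐ/φ₀ᵦ) = (kₐ − kᵦ)·Z
Z = ln(0.66/0.47) / (0.453 − 0.301) = 0.3395 / 0.152 = 2.234 km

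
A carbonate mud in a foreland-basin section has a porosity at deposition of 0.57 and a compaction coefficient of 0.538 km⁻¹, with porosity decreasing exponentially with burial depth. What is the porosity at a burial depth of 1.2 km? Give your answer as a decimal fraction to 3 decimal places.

0.299

φ = φ₀·exp(−β·Z) = 0.57 × exp(−0.538 × 1.2) = 0.57 × exp(−0.6456)
  = 0.57 × 0.5243 = 0.2989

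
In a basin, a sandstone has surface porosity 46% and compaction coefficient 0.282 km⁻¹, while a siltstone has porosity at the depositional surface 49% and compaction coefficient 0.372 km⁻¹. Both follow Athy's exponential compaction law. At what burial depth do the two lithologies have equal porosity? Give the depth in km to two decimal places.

Set phi₀ₐ e^(−βₐd) = phi₀ᵦ e^(−βᵦd) ⇒ ln(phi₀ₐ/phi₀ᵦ) = (βₐ − βᵦ)·d
d = ln(0.46/0.49) / (0.282 − 0.372) = -0.0632 / -0.09 = 0.702 km

0.70 km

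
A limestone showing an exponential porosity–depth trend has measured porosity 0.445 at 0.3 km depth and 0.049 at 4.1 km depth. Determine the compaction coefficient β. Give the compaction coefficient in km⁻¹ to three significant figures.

Athy: φ(Z) = φ₀ e^(−βZ) ⇒ φ₁/φ₂ = e^{β(Z₂−Z₁)} ⇒ β = ln(φ₁/φ₂)/(Z₂−Z₁)
β = ln(0.445/0.049) / (4.1 − 0.3) = ln(9.082) / 3.8 = 2.2063 / 3.8 = 0.5806 km⁻¹

0.581 km⁻¹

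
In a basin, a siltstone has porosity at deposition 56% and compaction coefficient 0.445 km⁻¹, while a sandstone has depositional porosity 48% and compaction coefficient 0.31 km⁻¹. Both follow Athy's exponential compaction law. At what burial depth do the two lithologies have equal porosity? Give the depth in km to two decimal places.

Set n₀ₐ e^(−βₐZ) = n₀ᵦ e^(−βᵦZ) ⇒ ln(n₀ₐ/n₀ᵦ) = (βₐ − βᵦ)·Z
Z = ln(0.56/0.48) / (0.445 − 0.31) = 0.1542 / 0.135 = 1.142 km

1.14 km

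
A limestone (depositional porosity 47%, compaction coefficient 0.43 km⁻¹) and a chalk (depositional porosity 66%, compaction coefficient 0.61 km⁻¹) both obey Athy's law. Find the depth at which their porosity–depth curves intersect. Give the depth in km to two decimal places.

Set φ₀ₐ e^(−βₐZ) = φ₀ᵦ e^(−βᵦZ) ⇒ ln(φ₀ₐ/φ₀ᵦ) = (βₐ − βᵦ)·Z
Z = ln(0.47/0.66) / (0.43 − 0.61) = -0.3395 / -0.18 = 1.886 km

1.89 km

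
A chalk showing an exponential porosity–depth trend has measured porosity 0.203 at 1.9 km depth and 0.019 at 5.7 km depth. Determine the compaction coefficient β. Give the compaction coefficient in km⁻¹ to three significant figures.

Athy: n(Z) = n₀ e^(−βZ) ⇒ n₁/n₂ = e^{β(Z₂−Z₁)} ⇒ β = ln(n₁/n₂)/(Z₂−Z₁)
β = ln(0.203/0.019) / (5.7 − 1.9) = ln(10.68) / 3.8 = 2.3688 / 3.8 = 0.6234 km⁻¹

0.623 km⁻¹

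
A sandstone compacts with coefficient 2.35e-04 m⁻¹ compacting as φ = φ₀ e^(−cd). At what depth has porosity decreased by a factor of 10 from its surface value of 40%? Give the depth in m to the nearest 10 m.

Working in km (1 km = 1000 m; c in km⁻¹ = c in m⁻¹ × 1000):
φ/φ₀ = 1/10 ⇒ exp(−c·d) = 1/10 ⇒ d = ln(10) / c
d = 2.3026 / 0.235 = 9.798 km

9800 m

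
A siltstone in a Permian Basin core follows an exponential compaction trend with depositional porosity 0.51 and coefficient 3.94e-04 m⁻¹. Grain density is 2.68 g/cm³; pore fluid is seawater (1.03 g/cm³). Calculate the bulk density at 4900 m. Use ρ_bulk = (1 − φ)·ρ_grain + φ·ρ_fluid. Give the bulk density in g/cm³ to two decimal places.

Working in km (1 km = 1000 m; c in km⁻¹ = c in m⁻¹ × 1000):
Porosity at depth: phi = 0.51·exp(−0.394×4.9) = 0.51×0.1451 = 0.0740
Bulk density: ρ_b = (1−phi)ρ_g + phi·ρ_f = 0.9260×2.68 + 0.0740×1.03
       = 2.482 + 0.076 = 2.558 g/cm³

2.56 g/cm³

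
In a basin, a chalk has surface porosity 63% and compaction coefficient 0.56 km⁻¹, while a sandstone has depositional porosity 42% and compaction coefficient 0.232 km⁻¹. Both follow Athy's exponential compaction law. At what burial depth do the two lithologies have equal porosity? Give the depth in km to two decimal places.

Set φ₀ₐ e^(−kₐZ) = φ₀ᵦ e^(−kᵦZ) ⇒ ln(φ₀ₐ/φ₀ᵦ) = (kₐ − kᵦ)·Z
Z = ln(0.63/0.42) / (0.56 − 0.232) = 0.4055 / 0.328 = 1.236 km

1.24 km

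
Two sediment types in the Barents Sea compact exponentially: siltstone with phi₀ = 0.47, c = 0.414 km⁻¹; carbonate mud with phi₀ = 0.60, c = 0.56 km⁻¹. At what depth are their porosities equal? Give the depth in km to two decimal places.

Set phi₀ₐ e^(−cₐd) = phi₀ᵦ e^(−cᵦd) ⇒ ln(phi₀ₐ/phi₀ᵦ) = (cₐ − cᵦ)·d
d = ln(0.47/0.6) / (0.414 − 0.56) = -0.2442 / -0.146 = 1.673 km

1.67 km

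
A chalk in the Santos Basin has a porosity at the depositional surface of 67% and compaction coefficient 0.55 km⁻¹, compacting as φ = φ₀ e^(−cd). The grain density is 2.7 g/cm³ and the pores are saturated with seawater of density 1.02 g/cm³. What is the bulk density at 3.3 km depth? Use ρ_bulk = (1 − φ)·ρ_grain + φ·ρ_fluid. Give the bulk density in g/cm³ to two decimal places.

Porosity at depth: φ = 0.67·exp(−0.55×3.3) = 0.67×0.1628 = 0.1091
Bulk density: ρ_b = (1−φ)ρ_g + φ·ρ_f = 0.8909×2.7 + 0.1091×1.02
       = 2.405 + 0.111 = 2.517 g/cm³

2.52 g/cm³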